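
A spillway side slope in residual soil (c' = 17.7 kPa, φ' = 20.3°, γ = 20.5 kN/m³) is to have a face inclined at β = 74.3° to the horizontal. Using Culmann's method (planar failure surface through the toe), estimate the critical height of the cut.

H_c = 7.56 m

Culmann's analysis gives the critical failure plane at α_cr = (β + φ')/2 = (74.3 + 20.3)/2 = 47.3°, and the critical height
H_c = (4c'/γ) · sinβ cosφ' / [1 − cos(β − φ')]
    = (4·17.7/20.5) · sin74.3°·cos20.3° / [1 − cos(54.0°)]
    = 3.454 · 0.9627·0.9379 / [1 − 0.5878]
    = 3.454 · 0.9029 / 0.4122
    = 7.56 m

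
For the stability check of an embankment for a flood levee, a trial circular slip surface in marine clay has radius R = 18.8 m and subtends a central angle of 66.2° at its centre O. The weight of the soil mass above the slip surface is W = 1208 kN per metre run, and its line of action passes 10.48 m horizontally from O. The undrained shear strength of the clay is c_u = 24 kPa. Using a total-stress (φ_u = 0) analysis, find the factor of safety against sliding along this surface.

Taking moments about the centre O, the resisting moment is provided by the undrained shear strength acting along the arc:
Arc length L_a = R·θ = 18.8·(66.2°·π/180) = 18.8·1.1554 = 21.72 m
M_R = c_u·L_a·R = 24·21.72·18.8 = 9800.8 kN·m/m
M_D = W·d = 1208·10.48 = 12659.8 kN·m/m
FS = M_R / M_D = 9800.8 / 12659.8 = 0.774

FS = 0.77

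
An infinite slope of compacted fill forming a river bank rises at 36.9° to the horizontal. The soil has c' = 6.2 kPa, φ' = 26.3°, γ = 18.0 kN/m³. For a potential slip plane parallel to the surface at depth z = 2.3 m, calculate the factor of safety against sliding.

FS = 0.97

For an infinite slope with a slip plane parallel to the surface (no pore pressure): FS = [c' + γz cos²β tanφ'] / [γz sinβ cosβ].
γz = 18.0·2.3 = 41.40 kN/m²
Numerator = 6.2 + 41.40·cos²36.9°·tan26.3° = 6.2 + 41.40·0.6395·0.4942 = 19.285 kPa
Denominator = 41.40·sin36.9°·cos36.9° = 41.40·0.6004·0.7997 = 19.878 kPa
FS = 19.285 / 19.878 = 0.970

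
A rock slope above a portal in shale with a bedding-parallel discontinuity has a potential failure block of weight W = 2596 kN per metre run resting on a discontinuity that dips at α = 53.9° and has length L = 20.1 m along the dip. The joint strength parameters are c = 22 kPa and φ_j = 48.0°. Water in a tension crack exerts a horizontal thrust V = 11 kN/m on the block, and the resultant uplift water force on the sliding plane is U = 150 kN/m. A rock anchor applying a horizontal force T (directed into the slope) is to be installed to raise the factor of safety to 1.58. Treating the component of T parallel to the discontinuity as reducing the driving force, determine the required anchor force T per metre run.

Resolving forces along and normal to the sliding plane, with the horizontal anchor force T adding T·sinα to the effective normal force and T·cosα acting up the plane against the driving force:
FS = [cL + (W cosα − U − V sinα + T sinα) tanφ_j] / [W sinα + V cosα − T cosα]
Without the anchor: N' = 1370.7 kN/m, driving T_d = 2104.0 kN/m, resisting R = 22·20.1 + 1370.7·tan48.0° = 1964.5 kN/m, FS = 0.93.
Setting FS = 1.58 and solving for T:
1.58·(2104.0 − T cos53.9°) = 1964.5 + T sin53.9°·tan48.0°
T·(sin53.9°·tan48.0° + 1.58·cos53.9°) = 1.58·2104.0 − 1964.5
T·(0.8080·1.1106 + 1.58·0.5892) = 3324.4 − 1964.5 = 1359.9
T·1.8283 = 1359.9
T = 743.8 kN/m

T = 744 kN/m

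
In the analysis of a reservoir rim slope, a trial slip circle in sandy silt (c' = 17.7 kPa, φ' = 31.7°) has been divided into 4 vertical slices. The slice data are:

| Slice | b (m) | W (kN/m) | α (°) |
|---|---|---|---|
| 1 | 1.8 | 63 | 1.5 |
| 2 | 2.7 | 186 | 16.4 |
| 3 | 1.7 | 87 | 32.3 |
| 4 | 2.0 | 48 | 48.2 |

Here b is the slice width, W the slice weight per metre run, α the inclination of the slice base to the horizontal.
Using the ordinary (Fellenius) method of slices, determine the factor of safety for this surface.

Ordinary method of slices: FS = Σ[c'·Δl_i + (W_i cosα_i)·tanφ'] / Σ W_i sinα_i, with Δl_i = b_i / cosα_i.
Slice 1: Δl = 1.8/cos1.5° = 1.801 m; N'_1 = 63·cos1.5° = 63.0; c'Δl = 31.87; W sinα = 1.6
Slice 2: Δl = 2.7/cos16.4° = 2.815 m; N'_2 = 186·cos16.4° = 178.4; c'Δl = 49.82; W sinα = 52.5
Slice 3: Δl = 1.7/cos32.3° = 2.011 m; N'_3 = 87·cos32.3° = 73.5; c'Δl = 35.60; W sinα = 46.5
Slice 4: Δl = 2.0/cos48.2° = 3.001 m; N'_4 = 48·cos48.2° = 32.0; c'Δl = 53.11; W sinα = 35.8
Σc'Δl = 170.4 kN/m; ΣN' = 346.9 kN/m; ΣW sinα = 136.4 kN/m
Resisting = 170.4 + 346.9·tan31.7° = 170.4 + 214.3 = 384.7 kN/m
FS = 384.7 / 136.4 = 2.819

FS = 2.82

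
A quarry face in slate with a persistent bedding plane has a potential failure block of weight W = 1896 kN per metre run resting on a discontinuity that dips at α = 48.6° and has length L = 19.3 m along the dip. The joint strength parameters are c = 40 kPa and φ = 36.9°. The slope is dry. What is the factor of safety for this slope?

FS = 1.20

Resolving the block weight along and normal to the plane and applying the Mohr–Coulomb strength on the joint:
N' = W cosα = 1896·cos48.6° = 1253.8 kN/m
Driving force T = W sinα = 1896·sin48.6° = 1422.2 kN/m
Resisting force R = c·L + N'·tanφ = 40·19.3 + 1253.8·tan36.9° = 772.0 + 941.4 = 1713.4 kN/m
FS = R / T = 1713.4 / 1422.2 = 1.205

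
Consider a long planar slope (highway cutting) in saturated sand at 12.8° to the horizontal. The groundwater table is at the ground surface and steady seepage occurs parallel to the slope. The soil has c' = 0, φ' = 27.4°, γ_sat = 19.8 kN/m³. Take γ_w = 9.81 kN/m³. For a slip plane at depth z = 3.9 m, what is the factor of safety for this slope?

With seepage parallel to the slope and the water table at the surface, the effective normal stress on the slip plane uses the buoyant unit weight γ' = γ_sat − γ_w while the driving shear stress uses γ_sat:
FS = [c' + γ' z cos²β tanφ'] / [γ_sat z sinβ cosβ]
(For c' = 0 this reduces to FS = (γ'/γ_sat)·tanφ'/tanβ.)
γ' = 19.8 − 9.81 = 9.99 kN/m³
Numerator = 0.0 + 9.99·3.9·cos²12.8°·tan27.4° = 0.0 + 9.99·3.9·0.9509·0.5184 = 19.204 kPa
Denominator = 19.8·3.9·sin12.8°·cos12.8° = 19.8·3.9·0.2215·0.9751 = 16.683 kPa
FS = 19.204 / 16.683 = 1.151

FS = 1.15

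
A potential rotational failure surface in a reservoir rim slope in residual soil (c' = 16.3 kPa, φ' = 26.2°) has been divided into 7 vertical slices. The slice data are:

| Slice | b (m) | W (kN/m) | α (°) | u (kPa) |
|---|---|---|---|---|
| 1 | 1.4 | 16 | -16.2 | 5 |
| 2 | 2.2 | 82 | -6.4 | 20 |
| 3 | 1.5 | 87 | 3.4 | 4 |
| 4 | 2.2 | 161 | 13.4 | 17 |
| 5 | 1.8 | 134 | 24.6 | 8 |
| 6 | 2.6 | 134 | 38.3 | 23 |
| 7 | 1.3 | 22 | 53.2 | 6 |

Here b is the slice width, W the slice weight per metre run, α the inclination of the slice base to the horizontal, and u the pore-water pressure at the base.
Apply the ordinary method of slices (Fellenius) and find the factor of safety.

FS = 2.32

Ordinary method of slices: FS = Σ[c'·Δl_i + (W_i cosα_i − u_i·Δl_i)·tanφ'] / Σ W_i sinα_i, with Δl_i = b_i / cosα_i.
Slice 1: Δl = 1.4/cos(-16.2°) = 1.458 m; N'_1 = 16·cos(-16.2°) − 5·1.458 = 8.1; c'Δl = 23.76; W sinα = -4.5
Slice 2: Δl = 2.2/cos(-6.4°) = 2.214 m; N'_2 = 82·cos(-6.4°) − 20·2.214 = 37.2; c'Δl = 36.08; W sinα = -9.1
Slice 3: Δl = 1.5/cos3.4° = 1.503 m; N'_3 = 87·cos3.4° − 4·1.503 = 80.8; c'Δl = 24.49; W sinα = 5.2
Slice 4: Δl = 2.2/cos13.4° = 2.262 m; N'_4 = 161·cos13.4° − 17·2.262 = 118.2; c'Δl = 36.86; W sinα = 37.3
Slice 5: Δl = 1.8/cos24.6° = 1.980 m; N'_5 = 134·cos24.6° − 8·1.980 = 106.0; c'Δl = 32.27; W sinα = 55.8
Slice 6: Δl = 2.6/cos38.3° = 3.313 m; N'_6 = 134·cos38.3° − 23·3.313 = 29.0; c'Δl = 54.00; W sinα = 83.1
Slice 7: Δl = 1.3/cos53.2° = 2.170 m; N'_7 = 22·cos53.2° − 6·2.170 = 0.2; c'Δl = 35.37; W sinα = 17.6
Σc'Δl = 242.9 kN/m; ΣN' = 379.4 kN/m; ΣW sinα = 185.3 kN/m
Resisting = 242.9 + 379.4·tan26.2° = 242.9 + 186.7 = 429.5 kN/m
FS = 429.5 / 185.3 = 2.318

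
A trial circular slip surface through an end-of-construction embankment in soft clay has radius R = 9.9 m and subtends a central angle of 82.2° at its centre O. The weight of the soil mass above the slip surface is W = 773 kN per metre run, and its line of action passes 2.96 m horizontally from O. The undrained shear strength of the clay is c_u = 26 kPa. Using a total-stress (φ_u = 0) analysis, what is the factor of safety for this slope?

FS = 1.60

Taking moments about the centre O, the resisting moment is provided by the undrained shear strength acting along the arc:
Arc length L_a = R·θ = 9.9·(82.2°·π/180) = 9.9·1.4347 = 14.20 m
M_R = c_u·L_a·R = 26·14.20·9.9 = 3655.9 kN·m/m
M_D = W·d = 773·2.96 = 2288.1 kN·m/m
FS = M_R / M_D = 3655.9 / 2288.1 = 1.598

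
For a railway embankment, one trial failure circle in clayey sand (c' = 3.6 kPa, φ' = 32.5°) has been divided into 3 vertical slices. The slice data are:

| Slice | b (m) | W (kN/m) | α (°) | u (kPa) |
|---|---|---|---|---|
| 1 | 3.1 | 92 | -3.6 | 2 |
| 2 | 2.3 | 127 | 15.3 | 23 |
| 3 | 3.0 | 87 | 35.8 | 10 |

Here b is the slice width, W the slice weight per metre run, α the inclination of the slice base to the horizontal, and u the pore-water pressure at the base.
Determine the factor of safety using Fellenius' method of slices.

FS = 1.93

Ordinary method of slices: FS = Σ[c'·Δl_i + (W_i cosα_i − u_i·Δl_i)·tanφ'] / Σ W_i sinα_i, with Δl_i = b_i / cosα_i.
Slice 1: Δl = 3.1/cos(-3.6°) = 3.106 m; N'_1 = 92·cos(-3.6°) − 2·3.106 = 85.6; c'Δl = 11.18; W sinα = -5.8
Slice 2: Δl = 2.3/cos15.3° = 2.385 m; N'_2 = 127·cos15.3° − 23·2.385 = 67.7; c'Δl = 8.58; W sinα = 33.5
Slice 3: Δl = 3.0/cos35.8° = 3.699 m; N'_3 = 87·cos35.8° − 10·3.699 = 33.6; c'Δl = 13.32; W sinα = 50.9
Σc'Δl = 33.1 kN/m; ΣN' = 186.8 kN/m; ΣW sinα = 78.6 kN/m
Resisting = 33.1 + 186.8·tan32.5° = 33.1 + 119.0 = 152.1 kN/m
FS = 152.1 / 78.6 = 1.935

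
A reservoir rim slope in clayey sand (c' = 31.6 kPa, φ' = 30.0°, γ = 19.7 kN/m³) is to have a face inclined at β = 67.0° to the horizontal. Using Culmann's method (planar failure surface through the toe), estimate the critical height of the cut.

Culmann's analysis gives the critical failure plane at α_cr = (β + φ')/2 = (67.0 + 30.0)/2 = 48.5°, and the critical height
H_c = (4c'/γ) · sinβ cosφ' / [1 − cos(β − φ')]
    = (4·31.6/19.7) · sin67.0°·cos30.0° / [1 − cos(37.0°)]
    = 6.416 · 0.9205·0.8660 / [1 − 0.7986]
    = 6.416 · 0.7972 / 0.2014
    = 25.40 m

H_c = 25.40 m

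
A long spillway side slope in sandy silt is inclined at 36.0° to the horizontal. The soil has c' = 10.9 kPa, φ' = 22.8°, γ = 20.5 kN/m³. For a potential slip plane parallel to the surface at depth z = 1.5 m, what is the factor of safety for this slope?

FS = 1.32

For an infinite slope with a slip plane parallel to the surface (no pore pressure): FS = [c' + γz cos²β tanφ'] / [γz sinβ cosβ].
γz = 20.5·1.5 = 30.75 kN/m²
Numerator = 10.9 + 30.75·cos²36.0°·tan22.8° = 10.9 + 30.75·0.6545·0.4204 = 19.360 kPa
Denominator = 30.75·sin36.0°·cos36.0° = 30.75·0.5878·0.8090 = 14.622 kPa
FS = 19.360 / 14.622 = 1.324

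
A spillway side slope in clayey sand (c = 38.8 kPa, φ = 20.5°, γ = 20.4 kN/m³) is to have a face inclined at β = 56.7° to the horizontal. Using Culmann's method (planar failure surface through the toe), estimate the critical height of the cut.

Culmann's analysis gives the critical failure plane at α_cr = (β + φ)/2 = (56.7 + 20.5)/2 = 38.6°, and the critical height
H_c = (4c/γ) · sinβ cosφ / [1 − cos(β − φ)]
    = (4·38.8/20.4) · sin56.7°·cos20.5° / [1 − cos(36.2°)]
    = 7.608 · 0.8358·0.9367 / [1 − 0.8070]
    = 7.608 · 0.7829 / 0.1930
    = 30.85 m

H_c = 30.85 m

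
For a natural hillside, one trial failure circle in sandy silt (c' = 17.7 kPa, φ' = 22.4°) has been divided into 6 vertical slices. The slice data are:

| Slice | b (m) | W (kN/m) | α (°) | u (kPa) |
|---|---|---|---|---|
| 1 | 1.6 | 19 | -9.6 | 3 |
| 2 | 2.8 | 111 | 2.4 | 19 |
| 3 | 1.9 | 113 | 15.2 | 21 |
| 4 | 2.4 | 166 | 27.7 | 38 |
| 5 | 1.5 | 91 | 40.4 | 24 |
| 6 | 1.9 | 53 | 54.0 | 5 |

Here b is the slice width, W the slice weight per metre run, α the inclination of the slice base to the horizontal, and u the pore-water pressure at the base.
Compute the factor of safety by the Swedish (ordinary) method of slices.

Ordinary method of slices: FS = Σ[c'·Δl_i + (W_i cosα_i − u_i·Δl_i)·tanφ'] / Σ W_i sinα_i, with Δl_i = b_i / cosα_i.
Slice 1: Δl = 1.6/cos(-9.6°) = 1.623 m; N'_1 = 19·cos(-9.6°) − 3·1.623 = 13.9; c'Δl = 28.72; W sinα = -3.2
Slice 2: Δl = 2.8/cos2.4° = 2.802 m; N'_2 = 111·cos2.4° − 19·2.802 = 57.7; c'Δl = 49.60; W sinα = 4.6
Slice 3: Δl = 1.9/cos15.2° = 1.969 m; N'_3 = 113·cos15.2° − 21·1.969 = 67.7; c'Δl = 34.85; W sinα = 29.6
Slice 4: Δl = 2.4/cos27.7° = 2.711 m; N'_4 = 166·cos27.7° − 38·2.711 = 44.0; c'Δl = 47.98; W sinα = 77.2
Slice 5: Δl = 1.5/cos40.4° = 1.970 m; N'_5 = 91·cos40.4° − 24·1.970 = 22.0; c'Δl = 34.86; W sinα = 59.0
Slice 6: Δl = 1.9/cos54.0° = 3.232 m; N'_6 = 53·cos54.0° − 5·3.232 = 15.0; c'Δl = 57.21; W sinα = 42.9
Σc'Δl = 253.2 kN/m; ΣN' = 220.2 kN/m; ΣW sinα = 210.1 kN/m
Resisting = 253.2 + 220.2·tan22.4° = 253.2 + 90.8 = 344.0 kN/m
FS = 344.0 / 210.1 = 1.637

FS = 1.64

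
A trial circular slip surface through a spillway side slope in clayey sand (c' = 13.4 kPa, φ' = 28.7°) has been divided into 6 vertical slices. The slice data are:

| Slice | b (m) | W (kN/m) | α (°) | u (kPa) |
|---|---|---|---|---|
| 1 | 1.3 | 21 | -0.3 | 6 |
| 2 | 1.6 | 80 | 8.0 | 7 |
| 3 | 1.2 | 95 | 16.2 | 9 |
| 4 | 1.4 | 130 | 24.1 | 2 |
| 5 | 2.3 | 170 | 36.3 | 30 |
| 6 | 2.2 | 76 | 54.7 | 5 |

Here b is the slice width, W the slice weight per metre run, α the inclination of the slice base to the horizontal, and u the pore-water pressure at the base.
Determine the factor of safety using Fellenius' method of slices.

Ordinary method of slices: FS = Σ[c'·Δl_i + (W_i cosα_i − u_i·Δl_i)·tanφ'] / Σ W_i sinα_i, with Δl_i = b_i / cosα_i.
Slice 1: Δl = 1.3/cos(-0.3°) = 1.300 m; N'_1 = 21·cos(-0.3°) − 6·1.300 = 13.2; c'Δl = 17.42; W sinα = -0.1
Slice 2: Δl = 1.6/cos8.0° = 1.616 m; N'_2 = 80·cos8.0° − 7·1.616 = 67.9; c'Δl = 21.65; W sinα = 11.1
Slice 3: Δl = 1.2/cos16.2° = 1.250 m; N'_3 = 95·cos16.2° − 9·1.250 = 80.0; c'Δl = 16.74; W sinα = 26.5
Slice 4: Δl = 1.4/cos24.1° = 1.534 m; N'_4 = 130·cos24.1° − 2·1.534 = 115.6; c'Δl = 20.55; W sinα = 53.1
Slice 5: Δl = 2.3/cos36.3° = 2.854 m; N'_5 = 170·cos36.3° − 30·2.854 = 51.4; c'Δl = 38.24; W sinα = 100.6
Slice 6: Δl = 2.2/cos54.7° = 3.807 m; N'_6 = 76·cos54.7° − 5·3.807 = 24.9; c'Δl = 51.02; W sinα = 62.0
Σc'Δl = 165.6 kN/m; ΣN' = 353.0 kN/m; ΣW sinα = 253.3 kN/m
Resisting = 165.6 + 353.0·tan28.7° = 165.6 + 193.2 = 358.9 kN/m
FS = 358.9 / 253.3 = 1.417

FS = 1.42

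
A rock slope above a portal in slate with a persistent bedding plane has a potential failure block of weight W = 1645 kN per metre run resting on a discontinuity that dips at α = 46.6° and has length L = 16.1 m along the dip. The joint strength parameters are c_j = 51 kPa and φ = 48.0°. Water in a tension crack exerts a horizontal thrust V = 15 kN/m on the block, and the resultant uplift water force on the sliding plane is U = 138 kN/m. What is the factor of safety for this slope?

Resolving the block weight along and normal to the plane and applying the Mohr–Coulomb strength on the joint:
N' = W cosα − U − V sinα = 1645·cos46.6° − 138 − 15·sin46.6° = 981.4 kN/m
Driving force T = W sinα + V cosα = 1645·sin46.6° + 15·cos46.6° = 1205.5 kN/m
Resisting force R = c_j·L + N'·tanφ = 51·16.1 + 981.4·tan48.0° = 821.1 + 1089.9 = 1911.0 kN/m
FS = R / T = 1911.0 / 1205.5 = 1.585

FS = 1.59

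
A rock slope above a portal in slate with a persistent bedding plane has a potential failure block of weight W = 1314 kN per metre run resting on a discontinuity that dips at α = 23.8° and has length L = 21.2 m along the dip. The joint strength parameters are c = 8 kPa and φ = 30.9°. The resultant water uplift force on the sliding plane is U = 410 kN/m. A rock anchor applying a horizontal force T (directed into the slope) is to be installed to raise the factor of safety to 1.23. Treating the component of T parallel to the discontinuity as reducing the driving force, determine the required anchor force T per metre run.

Resolving forces along and normal to the sliding plane, with the horizontal anchor force T adding T·sinα to the effective normal force and T·cosα acting up the plane against the driving force:
FS = [cL + (W cosα − U + T sinα) tanφ] / [W sinα − T cosα]
Without the anchor: N' = 792.3 kN/m, driving T_d = 530.3 kN/m, resisting R = 8·21.2 + 792.3·tan30.9° = 643.8 kN/m, FS = 1.21.
Setting FS = 1.23 and solving for T:
1.23·(530.3 − T cos23.8°) = 643.8 + T sin23.8°·tan30.9°
T·(sin23.8°·tan30.9° + 1.23·cos23.8°) = 1.23·530.3 − 643.8
T·(0.4035·0.5985 + 1.23·0.9150) = 652.2 − 643.8 = 8.5
T·1.3669 = 8.5
T = 6.2 kN/m

T = 6 kN/m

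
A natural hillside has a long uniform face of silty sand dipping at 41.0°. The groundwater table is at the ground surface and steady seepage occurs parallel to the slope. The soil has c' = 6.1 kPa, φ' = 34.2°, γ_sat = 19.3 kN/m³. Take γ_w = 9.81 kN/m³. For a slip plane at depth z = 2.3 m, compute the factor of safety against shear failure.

With seepage parallel to the slope and the water table at the surface, the effective normal stress on the slip plane uses the buoyant unit weight γ' = γ_sat − γ_w while the driving shear stress uses γ_sat:
FS = [c' + γ' z cos²β tanφ'] / [γ_sat z sinβ cosβ]
γ' = 19.3 − 9.81 = 9.49 kN/m³
Numerator = 6.1 + 9.49·2.3·cos²41.0°·tan34.2° = 6.1 + 9.49·2.3·0.5696·0.6796 = 14.549 kPa
Denominator = 19.3·2.3·sin41.0°·cos41.0° = 19.3·2.3·0.6561·0.7547 = 21.979 kPa
FS = 14.549 / 21.979 = 0.662

FS = 0.66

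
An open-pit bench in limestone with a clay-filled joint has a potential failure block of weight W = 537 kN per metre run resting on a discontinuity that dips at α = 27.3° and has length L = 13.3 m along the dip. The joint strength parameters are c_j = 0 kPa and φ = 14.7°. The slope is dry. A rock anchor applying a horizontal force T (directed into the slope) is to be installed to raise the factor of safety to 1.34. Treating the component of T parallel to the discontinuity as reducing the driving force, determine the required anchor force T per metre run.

Resolving forces along and normal to the sliding plane, with the horizontal anchor force T adding T·sinα to the effective normal force and T·cosα acting up the plane against the driving force:
FS = [c_jL + (W cosα + T sinα) tanφ] / [W sinα − T cosα]
Without the anchor: N' = 477.2 kN/m, driving T_d = 246.3 kN/m, resisting R = 0·13.3 + 477.2·tan14.7° = 125.2 kN/m, FS = 0.51.
Setting FS = 1.34 and solving for T:
1.34·(246.3 − T cos27.3°) = 125.2 + T sin27.3°·tan14.7°
T·(sin27.3°·tan14.7° + 1.34·cos27.3°) = 1.34·246.3 − 125.2
T·(0.4586·0.2623 + 1.34·0.8886) = 330.0 − 125.2 = 204.8
T·1.3111 = 204.8
T = 156.2 kN/m

T = 156 kN/m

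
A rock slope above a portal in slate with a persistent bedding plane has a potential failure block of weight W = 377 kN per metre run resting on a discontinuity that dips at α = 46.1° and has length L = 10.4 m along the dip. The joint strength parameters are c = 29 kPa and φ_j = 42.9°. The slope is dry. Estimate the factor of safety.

FS = 2.00

Resolving the block weight along and normal to the plane and applying the Mohr–Coulomb strength on the joint:
N' = W cosα = 377·cos46.1° = 261.4 kN/m
Driving force T = W sinα = 377·sin46.1° = 271.6 kN/m
Resisting force R = c·L + N'·tanφ_j = 29·10.4 + 261.4·tan42.9° = 301.6 + 242.9 = 544.5 kN/m
FS = R / T = 544.5 / 271.6 = 2.005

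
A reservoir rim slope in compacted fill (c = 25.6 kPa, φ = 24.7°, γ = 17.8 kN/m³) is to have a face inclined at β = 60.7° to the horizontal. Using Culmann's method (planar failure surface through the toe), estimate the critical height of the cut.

H_c = 23.87 m

Culmann's analysis gives the critical failure plane at α_cr = (β + φ)/2 = (60.7 + 24.7)/2 = 42.7°, and the critical height
H_c = (4c/γ) · sinβ cosφ / [1 − cos(β − φ)]
    = (4·25.6/17.8) · sin60.7°·cos24.7° / [1 − cos(36.0°)]
    = 5.753 · 0.8721·0.9085 / [1 − 0.8090]
    = 5.753 · 0.7923 / 0.1910
    = 23.87 m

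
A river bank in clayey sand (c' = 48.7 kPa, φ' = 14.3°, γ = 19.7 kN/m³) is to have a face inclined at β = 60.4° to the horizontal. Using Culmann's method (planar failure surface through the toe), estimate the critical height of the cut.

H_c = 27.17 m

Culmann's analysis gives the critical failure plane at α_cr = (β + φ')/2 = (60.4 + 14.3)/2 = 37.4°, and the critical height
H_c = (4c'/γ) · sinβ cosφ' / [1 − cos(β − φ')]
    = (4·48.7/19.7) · sin60.4°·cos14.3° / [1 − cos(46.1°)]
    = 9.888 · 0.8695·0.9690 / [1 − 0.6934]
    = 9.888 · 0.8426 / 0.3066
    = 27.17 m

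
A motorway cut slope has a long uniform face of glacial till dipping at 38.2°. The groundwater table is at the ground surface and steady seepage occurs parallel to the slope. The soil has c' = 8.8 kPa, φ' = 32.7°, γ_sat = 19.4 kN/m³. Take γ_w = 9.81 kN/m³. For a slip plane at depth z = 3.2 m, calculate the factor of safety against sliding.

FS = 0.69

With seepage parallel to the slope and the water table at the surface, the effective normal stress on the slip plane uses the buoyant unit weight γ' = γ_sat − γ_w while the driving shear stress uses γ_sat:
FS = [c' + γ' z cos²β tanφ'] / [γ_sat z sinβ cosβ]
γ' = 19.4 − 9.81 = 9.59 kN/m³
Numerator = 8.8 + 9.59·3.2·cos²38.2°·tan32.7° = 8.8 + 9.59·3.2·0.6176·0.6420 = 20.967 kPa
Denominator = 19.4·3.2·sin38.2°·cos38.2° = 19.4·3.2·0.6184·0.7859 = 30.170 kPa
FS = 20.967 / 30.170 = 0.695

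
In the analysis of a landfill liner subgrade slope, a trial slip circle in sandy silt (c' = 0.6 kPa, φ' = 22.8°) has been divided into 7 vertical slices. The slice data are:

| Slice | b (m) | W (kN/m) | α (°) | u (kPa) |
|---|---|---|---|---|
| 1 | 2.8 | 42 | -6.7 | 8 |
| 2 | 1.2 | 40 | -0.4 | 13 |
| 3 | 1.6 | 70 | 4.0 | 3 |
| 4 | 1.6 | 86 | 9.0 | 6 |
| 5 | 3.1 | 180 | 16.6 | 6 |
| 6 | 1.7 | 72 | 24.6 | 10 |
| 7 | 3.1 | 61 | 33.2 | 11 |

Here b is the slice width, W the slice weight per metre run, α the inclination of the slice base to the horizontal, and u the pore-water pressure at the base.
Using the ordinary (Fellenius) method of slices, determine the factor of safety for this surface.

FS = 1.37

Ordinary method of slices: FS = Σ[c'·Δl_i + (W_i cosα_i − u_i·Δl_i)·tanφ'] / Σ W_i sinα_i, with Δl_i = b_i / cosα_i.
Slice 1: Δl = 2.8/cos(-6.7°) = 2.819 m; N'_1 = 42·cos(-6.7°) − 8·2.819 = 19.2; c'Δl = 1.69; W sinα = -4.9
Slice 2: Δl = 1.2/cos(-0.4°) = 1.200 m; N'_2 = 40·cos(-0.4°) − 13·1.200 = 24.4; c'Δl = 0.72; W sinα = -0.3
Slice 3: Δl = 1.6/cos4.0° = 1.604 m; N'_3 = 70·cos4.0° − 3·1.604 = 65.0; c'Δl = 0.96; W sinα = 4.9
Slice 4: Δl = 1.6/cos9.0° = 1.620 m; N'_4 = 86·cos9.0° − 6·1.620 = 75.2; c'Δl = 0.97; W sinα = 13.5
Slice 5: Δl = 3.1/cos16.6° = 3.235 m; N'_5 = 180·cos16.6° − 6·3.235 = 153.1; c'Δl = 1.94; W sinα = 51.4
Slice 6: Δl = 1.7/cos24.6° = 1.870 m; N'_6 = 72·cos24.6° − 10·1.870 = 46.8; c'Δl = 1.12; W sinα = 30.0
Slice 7: Δl = 3.1/cos33.2° = 3.705 m; N'_7 = 61·cos33.2° − 11·3.705 = 10.3; c'Δl = 2.22; W sinα = 33.4
Σc'Δl = 9.6 kN/m; ΣN' = 393.9 kN/m; ΣW sinα = 128.0 kN/m
Resisting = 9.6 + 393.9·tan22.8° = 9.6 + 165.6 = 175.2 kN/m
FS = 175.2 / 128.0 = 1.369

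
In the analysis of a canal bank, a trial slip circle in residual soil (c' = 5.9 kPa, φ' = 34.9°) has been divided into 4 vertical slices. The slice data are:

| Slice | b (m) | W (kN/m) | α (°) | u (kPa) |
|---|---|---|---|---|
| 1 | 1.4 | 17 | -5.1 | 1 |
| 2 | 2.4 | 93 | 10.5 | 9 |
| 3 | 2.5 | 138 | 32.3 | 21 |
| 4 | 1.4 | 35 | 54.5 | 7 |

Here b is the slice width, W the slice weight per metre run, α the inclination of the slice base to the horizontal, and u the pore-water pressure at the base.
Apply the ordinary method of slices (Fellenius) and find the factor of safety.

Ordinary method of slices: FS = Σ[c'·Δl_i + (W_i cosα_i − u_i·Δl_i)·tanφ'] / Σ W_i sinα_i, with Δl_i = b_i / cosα_i.
Slice 1: Δl = 1.4/cos(-5.1°) = 1.406 m; N'_1 = 17·cos(-5.1°) − 1·1.406 = 15.5; c'Δl = 8.29; W sinα = -1.5
Slice 2: Δl = 2.4/cos10.5° = 2.441 m; N'_2 = 93·cos10.5° − 9·2.441 = 69.5; c'Δl = 14.40; W sinα = 16.9
Slice 3: Δl = 2.5/cos32.3° = 2.958 m; N'_3 = 138·cos32.3° − 21·2.958 = 54.5; c'Δl = 17.45; W sinα = 73.7
Slice 4: Δl = 1.4/cos54.5° = 2.411 m; N'_4 = 35·cos54.5° − 7·2.411 = 3.4; c'Δl = 14.22; W sinα = 28.5
Σc'Δl = 54.4 kN/m; ΣN' = 143.0 kN/m; ΣW sinα = 117.7 kN/m
Resisting = 54.4 + 143.0·tan34.9° = 54.4 + 99.7 = 154.1 kN/m
FS = 154.1 / 117.7 = 1.310

FS = 1.31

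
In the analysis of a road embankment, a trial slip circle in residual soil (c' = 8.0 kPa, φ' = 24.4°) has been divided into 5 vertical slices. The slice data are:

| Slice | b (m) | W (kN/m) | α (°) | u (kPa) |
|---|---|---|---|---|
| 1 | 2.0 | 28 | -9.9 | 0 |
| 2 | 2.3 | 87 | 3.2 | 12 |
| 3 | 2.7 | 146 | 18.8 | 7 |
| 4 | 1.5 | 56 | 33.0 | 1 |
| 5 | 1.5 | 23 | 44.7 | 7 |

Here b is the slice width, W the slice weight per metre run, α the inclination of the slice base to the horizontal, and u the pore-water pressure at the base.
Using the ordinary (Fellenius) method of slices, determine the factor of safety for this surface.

FS = 2.16

Ordinary method of slices: FS = Σ[c'·Δl_i + (W_i cosα_i − u_i·Δl_i)·tanφ'] / Σ W_i sinα_i, with Δl_i = b_i / cosα_i.
Slice 1: Δl = 2.0/cos(-9.9°) = 2.030 m; N'_1 = 28·cos(-9.9°) − 0·2.030 = 27.6; c'Δl = 16.24; W sinα = -4.8
Slice 2: Δl = 2.3/cos3.2° = 2.304 m; N'_2 = 87·cos3.2° − 12·2.304 = 59.2; c'Δl = 18.43; W sinα = 4.9
Slice 3: Δl = 2.7/cos18.8° = 2.852 m; N'_3 = 146·cos18.8° − 7·2.852 = 118.2; c'Δl = 22.82; W sinα = 47.1
Slice 4: Δl = 1.5/cos33.0° = 1.789 m; N'_4 = 56·cos33.0° − 1·1.789 = 45.2; c'Δl = 14.31; W sinα = 30.5
Slice 5: Δl = 1.5/cos44.7° = 2.110 m; N'_5 = 23·cos44.7° − 7·2.110 = 1.6; c'Δl = 16.88; W sinα = 16.2
Σc'Δl = 88.7 kN/m; ΣN' = 251.8 kN/m; ΣW sinα = 93.8 kN/m
Resisting = 88.7 + 251.8·tan24.4° = 88.7 + 114.2 = 202.9 kN/m
FS = 202.9 / 93.8 = 2.164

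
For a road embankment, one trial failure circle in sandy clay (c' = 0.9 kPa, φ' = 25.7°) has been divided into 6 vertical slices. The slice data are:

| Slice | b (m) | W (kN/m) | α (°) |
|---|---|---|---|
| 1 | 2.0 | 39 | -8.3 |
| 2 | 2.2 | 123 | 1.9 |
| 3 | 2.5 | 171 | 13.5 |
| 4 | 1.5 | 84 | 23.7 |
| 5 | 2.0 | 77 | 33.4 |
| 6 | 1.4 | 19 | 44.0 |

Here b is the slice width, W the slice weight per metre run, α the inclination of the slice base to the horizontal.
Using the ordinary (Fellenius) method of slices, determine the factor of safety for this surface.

Ordinary method of slices: FS = Σ[c'·Δl_i + (W_i cosα_i)·tanφ'] / Σ W_i sinα_i, with Δl_i = b_i / cosα_i.
Slice 1: Δl = 2.0/cos(-8.3°) = 2.021 m; N'_1 = 39·cos(-8.3°) = 38.6; c'Δl = 1.82; W sinα = -5.6
Slice 2: Δl = 2.2/cos1.9° = 2.201 m; N'_2 = 123·cos1.9° = 122.9; c'Δl = 1.98; W sinα = 4.1
Slice 3: Δl = 2.5/cos13.5° = 2.571 m; N'_3 = 171·cos13.5° = 166.3; c'Δl = 2.31; W sinα = 39.9
Slice 4: Δl = 1.5/cos23.7° = 1.638 m; N'_4 = 84·cos23.7° = 76.9; c'Δl = 1.47; W sinα = 33.8
Slice 5: Δl = 2.0/cos33.4° = 2.396 m; N'_5 = 77·cos33.4° = 64.3; c'Δl = 2.16; W sinα = 42.4
Slice 6: Δl = 1.4/cos44.0° = 1.946 m; N'_6 = 19·cos44.0° = 13.7; c'Δl = 1.75; W sinα = 13.2
Σc'Δl = 11.5 kN/m; ΣN' = 482.7 kN/m; ΣW sinα = 127.7 kN/m
Resisting = 11.5 + 482.7·tan25.7° = 11.5 + 232.3 = 243.8 kN/m
FS = 243.8 / 127.7 = 1.909

FS = 1.91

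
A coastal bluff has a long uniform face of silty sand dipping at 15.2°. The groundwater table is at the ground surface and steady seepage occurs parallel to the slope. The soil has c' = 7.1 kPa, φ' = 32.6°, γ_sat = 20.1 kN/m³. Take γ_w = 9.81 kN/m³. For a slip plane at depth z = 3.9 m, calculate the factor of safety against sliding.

FS = 1.56

With seepage parallel to the slope and the water table at the surface, the effective normal stress on the slip plane uses the buoyant unit weight γ' = γ_sat − γ_w while the driving shear stress uses γ_sat:
FS = [c' + γ' z cos²β tanφ'] / [γ_sat z sinβ cosβ]
γ' = 20.1 − 9.81 = 10.29 kN/m³
Numerator = 7.1 + 10.29·3.9·cos²15.2°·tan32.6° = 7.1 + 10.29·3.9·0.9313·0.6395 = 31.001 kPa
Denominator = 20.1·3.9·sin15.2°·cos15.2° = 20.1·3.9·0.2622·0.9650 = 19.834 kPa
FS = 31.001 / 19.834 = 1.563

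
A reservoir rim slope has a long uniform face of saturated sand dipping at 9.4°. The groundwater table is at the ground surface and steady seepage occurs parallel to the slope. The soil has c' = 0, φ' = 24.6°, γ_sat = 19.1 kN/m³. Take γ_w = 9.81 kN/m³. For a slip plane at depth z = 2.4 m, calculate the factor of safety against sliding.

FS = 1.35

With seepage parallel to the slope and the water table at the surface, the effective normal stress on the slip plane uses the buoyant unit weight γ' = γ_sat − γ_w while the driving shear stress uses γ_sat:
FS = [c' + γ' z cos²β tanφ'] / [γ_sat z sinβ cosβ]
(For c' = 0 this reduces to FS = (γ'/γ_sat)·tanφ'/tanβ.)
γ' = 19.1 − 9.81 = 9.29 kN/m³
Numerator = 0.0 + 9.29·2.4·cos²9.4°·tan24.6° = 0.0 + 9.29·2.4·0.9733·0.4578 = 9.936 kPa
Denominator = 19.1·2.4·sin9.4°·cos9.4° = 19.1·2.4·0.1633·0.9866 = 7.386 kPa
FS = 9.936 / 7.386 = 1.345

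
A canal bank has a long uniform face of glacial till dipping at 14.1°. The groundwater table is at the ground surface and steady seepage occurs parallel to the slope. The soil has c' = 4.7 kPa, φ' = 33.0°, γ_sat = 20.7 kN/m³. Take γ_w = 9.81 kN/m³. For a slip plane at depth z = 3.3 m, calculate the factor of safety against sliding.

FS = 1.65

With seepage parallel to the slope and the water table at the surface, the effective normal stress on the slip plane uses the buoyant unit weight γ' = γ_sat − γ_w while the driving shear stress uses γ_sat:
FS = [c' + γ' z cos²β tanφ'] / [γ_sat z sinβ cosβ]
γ' = 20.7 − 9.81 = 10.89 kN/m³
Numerator = 4.7 + 10.89·3.3·cos²14.1°·tan33.0° = 4.7 + 10.89·3.3·0.9407·0.6494 = 26.653 kPa
Denominator = 20.7·3.3·sin14.1°·cos14.1° = 20.7·3.3·0.2436·0.9699 = 16.140 kPa
FS = 26.653 / 16.140 = 1.651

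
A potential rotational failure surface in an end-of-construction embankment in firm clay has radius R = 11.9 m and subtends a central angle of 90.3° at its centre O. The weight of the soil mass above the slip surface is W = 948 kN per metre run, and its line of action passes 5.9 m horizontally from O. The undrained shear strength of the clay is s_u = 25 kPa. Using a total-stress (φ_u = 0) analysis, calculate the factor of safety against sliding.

FS = 1.00

Taking moments about the centre O, the resisting moment is provided by the undrained shear strength acting along the arc:
Arc length L_a = R·θ = 11.9·(90.3°·π/180) = 11.9·1.5760 = 18.75 m
M_R = s_u·L_a·R = 25·18.75·11.9 = 5579.5 kN·m/m
M_D = W·d = 948·5.9 = 5593.2 kN·m/m
FS = M_R / M_D = 5579.5 / 5593.2 = 0.998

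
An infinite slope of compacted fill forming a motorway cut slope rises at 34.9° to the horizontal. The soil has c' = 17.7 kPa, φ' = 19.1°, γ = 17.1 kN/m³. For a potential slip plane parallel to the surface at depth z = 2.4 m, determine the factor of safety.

FS = 1.42

For an infinite slope with a slip plane parallel to the surface (no pore pressure): FS = [c' + γz cos²β tanφ'] / [γz sinβ cosβ].
γz = 17.1·2.4 = 41.04 kN/m²
Numerator = 17.7 + 41.04·cos²34.9°·tan19.1° = 17.7 + 41.04·0.6726·0.3463 = 27.259 kPa
Denominator = 41.04·sin34.9°·cos34.9° = 41.04·0.5721·0.8202 = 19.258 kPa
FS = 27.259 / 19.258 = 1.415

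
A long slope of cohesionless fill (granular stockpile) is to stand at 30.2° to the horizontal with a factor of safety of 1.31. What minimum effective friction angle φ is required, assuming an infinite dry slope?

FS = tanφ/tanβ ⇒ tanφ = FS · tanβ = 1.31 · tan30.2° = 0.7624
φ = arctan(0.7624) = 37.32°

φ = 37.3°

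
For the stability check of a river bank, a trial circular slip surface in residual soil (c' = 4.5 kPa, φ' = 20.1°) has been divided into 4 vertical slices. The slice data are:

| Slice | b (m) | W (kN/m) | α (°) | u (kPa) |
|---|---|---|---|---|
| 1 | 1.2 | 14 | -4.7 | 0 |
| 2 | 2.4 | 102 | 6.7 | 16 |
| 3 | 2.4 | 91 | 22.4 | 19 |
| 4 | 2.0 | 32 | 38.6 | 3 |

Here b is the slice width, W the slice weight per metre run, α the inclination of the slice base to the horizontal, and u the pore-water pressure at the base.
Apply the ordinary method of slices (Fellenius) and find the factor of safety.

FS = 1.32

Ordinary method of slices: FS = Σ[c'·Δl_i + (W_i cosα_i − u_i·Δl_i)·tanφ'] / Σ W_i sinα_i, with Δl_i = b_i / cosα_i.
Slice 1: Δl = 1.2/cos(-4.7°) = 1.204 m; N'_1 = 14·cos(-4.7°) − 0·1.204 = 14.0; c'Δl = 5.42; W sinα = -1.1
Slice 2: Δl = 2.4/cos6.7° = 2.417 m; N'_2 = 102·cos6.7° − 16·2.417 = 62.6; c'Δl = 10.87; W sinα = 11.9
Slice 3: Δl = 2.4/cos22.4° = 2.596 m; N'_3 = 91·cos22.4° − 19·2.596 = 34.8; c'Δl = 11.68; W sinα = 34.7
Slice 4: Δl = 2.0/cos38.6° = 2.559 m; N'_4 = 32·cos38.6° − 3·2.559 = 17.3; c'Δl = 11.52; W sinα = 20.0
Σc'Δl = 39.5 kN/m; ΣN' = 128.7 kN/m; ΣW sinα = 65.4 kN/m
Resisting = 39.5 + 128.7·tan20.1° = 39.5 + 47.1 = 86.6 kN/m
FS = 86.6 / 65.4 = 1.324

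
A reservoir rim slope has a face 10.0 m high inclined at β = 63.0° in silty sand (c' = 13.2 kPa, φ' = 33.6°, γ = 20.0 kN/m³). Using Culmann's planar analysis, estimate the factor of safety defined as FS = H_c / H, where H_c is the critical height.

FS = 1.52

H_c = (4c'/γ) · sinβ cosφ' / [1 − cos(β − φ')]
    = (4·13.2/20.0) · sin63.0°·cos33.6° / [1 − cos29.4°]
    = 2.640 · 0.7421 / 0.1288 = 15.21 m
FS = H_c / H = 15.21 / 10.0 = 1.521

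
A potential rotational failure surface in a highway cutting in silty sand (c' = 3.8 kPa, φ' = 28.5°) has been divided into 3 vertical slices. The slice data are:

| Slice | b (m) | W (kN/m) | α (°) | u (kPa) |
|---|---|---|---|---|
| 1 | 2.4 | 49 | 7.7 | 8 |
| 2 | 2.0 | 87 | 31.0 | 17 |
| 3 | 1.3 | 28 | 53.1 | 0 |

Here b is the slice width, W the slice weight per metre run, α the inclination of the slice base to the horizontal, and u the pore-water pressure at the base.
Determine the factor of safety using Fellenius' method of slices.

Ordinary method of slices: FS = Σ[c'·Δl_i + (W_i cosα_i − u_i·Δl_i)·tanφ'] / Σ W_i sinα_i, with Δl_i = b_i / cosα_i.
Slice 1: Δl = 2.4/cos7.7° = 2.422 m; N'_1 = 49·cos7.7° − 8·2.422 = 29.2; c'Δl = 9.20; W sinα = 6.6
Slice 2: Δl = 2.0/cos31.0° = 2.333 m; N'_2 = 87·cos31.0° − 17·2.333 = 34.9; c'Δl = 8.87; W sinα = 44.8
Slice 3: Δl = 1.3/cos53.1° = 2.165 m; N'_3 = 28·cos53.1° − 0·2.165 = 16.8; c'Δl = 8.23; W sinα = 22.4
Σc'Δl = 26.3 kN/m; ΣN' = 80.9 kN/m; ΣW sinα = 73.8 kN/m
Resisting = 26.3 + 80.9·tan28.5° = 26.3 + 43.9 = 70.2 kN/m
FS = 70.2 / 73.8 = 0.952

FS = 0.95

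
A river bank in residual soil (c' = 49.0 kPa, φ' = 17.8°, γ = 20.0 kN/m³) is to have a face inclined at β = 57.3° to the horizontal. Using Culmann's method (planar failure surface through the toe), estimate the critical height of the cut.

Culmann's analysis gives the critical failure plane at α_cr = (β + φ')/2 = (57.3 + 17.8)/2 = 37.5°, and the critical height
H_c = (4c'/γ) · sinβ cosφ' / [1 − cos(β − φ')]
    = (4·49.0/20.0) · sin57.3°·cos17.8° / [1 − cos(39.5°)]
    = 9.800 · 0.8415·0.9521 / [1 − 0.7716]
    = 9.800 · 0.8012 / 0.2284
    = 34.38 m

H_c = 34.38 m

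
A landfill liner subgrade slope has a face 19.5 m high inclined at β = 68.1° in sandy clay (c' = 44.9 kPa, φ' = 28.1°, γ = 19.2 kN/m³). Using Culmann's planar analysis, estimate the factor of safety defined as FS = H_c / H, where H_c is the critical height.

H_c = (4c'/γ) · sinβ cosφ' / [1 − cos(β − φ')]
    = (4·44.9/19.2) · sin68.1°·cos28.1° / [1 − cos40.0°]
    = 9.354 · 0.8185 / 0.2340 = 32.72 m
FS = H_c / H = 32.72 / 19.5 = 1.678

FS = 1.68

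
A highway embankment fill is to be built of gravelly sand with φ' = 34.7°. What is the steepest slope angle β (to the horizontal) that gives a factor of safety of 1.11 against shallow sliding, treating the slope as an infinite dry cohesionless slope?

β = 32.0°

For an infinite dry cohesionless slope FS = tanφ'/tanβ, so tanβ = tanφ' / FS.
tanβ = tan34.7° / 1.11 = 0.6924 / 1.11 = 0.6238
β = arctan(0.6238) = 31.96°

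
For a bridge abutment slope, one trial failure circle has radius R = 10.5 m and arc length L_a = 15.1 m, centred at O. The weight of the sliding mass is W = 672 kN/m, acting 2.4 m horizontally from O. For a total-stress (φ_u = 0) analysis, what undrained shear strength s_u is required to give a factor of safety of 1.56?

FS = s_u·L_a·R / (W·d), so s_u = FS·W·d / (L_a·R).
s_u = 1.56·672·2.4 / (15.10·10.5) = 2516.0 / 158.55 = 15.87 kPa

s_u = 15.9 kPa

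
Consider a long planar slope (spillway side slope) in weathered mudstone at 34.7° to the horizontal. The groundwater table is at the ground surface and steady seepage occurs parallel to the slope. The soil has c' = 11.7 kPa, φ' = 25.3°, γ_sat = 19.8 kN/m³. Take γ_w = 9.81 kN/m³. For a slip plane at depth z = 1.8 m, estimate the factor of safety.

FS = 1.05

With seepage parallel to the slope and the water table at the surface, the effective normal stress on the slip plane uses the buoyant unit weight γ' = γ_sat − γ_w while the driving shear stress uses γ_sat:
FS = [c' + γ' z cos²β tanφ'] / [γ_sat z sinβ cosβ]
γ' = 19.8 − 9.81 = 9.99 kN/m³
Numerator = 11.7 + 9.99·1.8·cos²34.7°·tan25.3° = 11.7 + 9.99·1.8·0.6759·0.4727 = 17.445 kPa
Denominator = 19.8·1.8·sin34.7°·cos34.7° = 19.8·1.8·0.5693·0.8221 = 16.681 kPa
FS = 17.445 / 16.681 = 1.046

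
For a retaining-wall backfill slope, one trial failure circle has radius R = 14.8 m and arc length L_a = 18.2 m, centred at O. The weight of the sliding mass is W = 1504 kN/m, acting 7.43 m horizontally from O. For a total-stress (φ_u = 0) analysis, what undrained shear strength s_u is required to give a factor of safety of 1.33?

FS = s_u·L_a·R / (W·d), so s_u = FS·W·d / (L_a·R).
s_u = 1.33·1504·7.43 / (18.20·14.8) = 14862.4 / 269.36 = 55.18 kPa

s_u = 55.2 kPa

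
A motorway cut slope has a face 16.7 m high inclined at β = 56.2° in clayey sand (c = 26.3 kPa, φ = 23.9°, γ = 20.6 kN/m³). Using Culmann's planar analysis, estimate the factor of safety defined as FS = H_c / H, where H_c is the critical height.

FS = 1.50

H_c = (4c/γ) · sinβ cosφ / [1 − cos(β − φ)]
    = (4·26.3/20.6) · sin56.2°·cos23.9° / [1 − cos32.3°]
    = 5.107 · 0.7597 / 0.1547 = 25.07 m
FS = H_c / H = 25.07 / 16.7 = 1.501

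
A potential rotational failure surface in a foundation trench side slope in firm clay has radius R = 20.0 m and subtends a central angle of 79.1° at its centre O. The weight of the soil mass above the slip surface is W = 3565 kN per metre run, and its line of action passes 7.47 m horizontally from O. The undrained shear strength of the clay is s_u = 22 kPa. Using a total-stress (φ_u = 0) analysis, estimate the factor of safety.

Taking moments about the centre O, the resisting moment is provided by the undrained shear strength acting along the arc:
Arc length L_a = R·θ = 20.0·(79.1°·π/180) = 20.0·1.3806 = 27.61 m
M_R = s_u·L_a·R = 22·27.61·20.0 = 12148.9 kN·m/m
M_D = W·d = 3565·7.47 = 26630.5 kN·m/m
FS = M_R / M_D = 12148.9 / 26630.5 = 0.456

FS = 0.46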